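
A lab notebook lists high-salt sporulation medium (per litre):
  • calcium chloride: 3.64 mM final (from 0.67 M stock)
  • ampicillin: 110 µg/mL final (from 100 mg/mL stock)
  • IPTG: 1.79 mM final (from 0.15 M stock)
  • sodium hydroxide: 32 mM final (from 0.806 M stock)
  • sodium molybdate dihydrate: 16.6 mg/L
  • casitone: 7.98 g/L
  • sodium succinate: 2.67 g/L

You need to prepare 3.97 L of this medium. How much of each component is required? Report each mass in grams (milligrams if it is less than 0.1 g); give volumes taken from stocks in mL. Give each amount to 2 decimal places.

Scale factor relative to 1 L: 3.97.
calcium chloride: dilute stock: 3.64 mM × 3970 mL ÷ 670 mM = 21.57 mL
ampicillin: V = C2·V2/C1 = 110 µg/mL × 3970 mL ÷ 100000 µg/mL = 4.37 mL
IPTG: C1V1 = C2V2 → 1.79 mM × 3970 mL ÷ 150 mM = 47.38 mL
sodium hydroxide: C1V1 = C2V2 → 32 mM × 3970 mL ÷ 806 mM = 157.62 mL
sodium molybdate dihydrate: 16.6 mg/L × 3.97 L = 65.90 mg
casitone: 7.98 g/L × 3.97 L = 31.68 g
sodium succinate: 2.67 g/L × 3.97 L = 10.60 g

calcium chloride 21.57 mL; ampicillin 4.37 mL; IPTG 47.38 mL; sodium hydroxide 157.62 mL; sodium molybdate dihydrate 65.90 mg; casitone 31.68 g; sodium succinate 10.60 g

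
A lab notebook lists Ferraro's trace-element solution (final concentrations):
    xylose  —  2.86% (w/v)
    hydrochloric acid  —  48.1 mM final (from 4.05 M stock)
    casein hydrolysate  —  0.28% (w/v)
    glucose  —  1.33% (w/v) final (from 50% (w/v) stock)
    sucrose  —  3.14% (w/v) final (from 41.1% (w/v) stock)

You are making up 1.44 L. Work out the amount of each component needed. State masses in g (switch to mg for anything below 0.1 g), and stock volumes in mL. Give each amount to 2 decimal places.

Working volume: 1.44 L.
xylose: 2.86% w/v = 28.6 g/L → 28.6 × 1.44 L = 41.18 g
hydrochloric acid: C1V1 = C2V2 → 48.1 mM × 1440 mL ÷ 4050 mM = 17.10 mL
casein hydrolysate: 0.28% w/v = 2.8 g/L → 2.8 × 1.44 L = 4.03 g
glucose: C1V1 = C2V2 → 1.33% ÷ 50% × 1440 mL = 38.30 mL
sucrose: V = C2·V2/C1 = 3.14% ÷ 41.1% × 1440 mL = 110.01 mL

xylose 41.18 g; hydrochloric acid 17.10 mL; casein hydrolysate 4.03 g; glucose 38.30 mL; sucrose 110.01 mL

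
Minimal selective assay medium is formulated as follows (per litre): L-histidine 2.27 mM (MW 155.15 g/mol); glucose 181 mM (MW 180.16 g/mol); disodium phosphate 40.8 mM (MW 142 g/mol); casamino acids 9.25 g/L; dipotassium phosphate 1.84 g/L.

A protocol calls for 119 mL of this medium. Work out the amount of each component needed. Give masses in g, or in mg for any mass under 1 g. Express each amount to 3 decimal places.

L-histidine 41.911 mg; glucose 3.880 g; disodium phosphate 689.438 mg; casamino acids 1.101 g; dipotassium phosphate 218.960 mg

Target volume = 119 mL = 0.119 L.
L-histidine: 2.27 mmol/L × 155.15 mg/mmol × 0.119 L = 41.911 mg
glucose: 181 mmol/L × 180.16 g/mol × 0.119 L ÷ 1000 = 3.880 g
disodium phosphate: 40.8 mmol/L × 142 mg/mmol × 0.119 L = 689.438 mg
casamino acids: 9.25 g/L × 0.119 L = 1.101 g
dipotassium phosphate: 1.84 g/L × 0.119 L = 0.21896 g = 218.960 mg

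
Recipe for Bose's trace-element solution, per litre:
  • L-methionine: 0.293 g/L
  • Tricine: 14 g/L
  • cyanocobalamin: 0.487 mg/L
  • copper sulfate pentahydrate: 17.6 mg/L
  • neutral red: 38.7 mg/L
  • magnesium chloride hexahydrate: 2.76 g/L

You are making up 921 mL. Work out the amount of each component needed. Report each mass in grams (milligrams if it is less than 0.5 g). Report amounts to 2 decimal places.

L-methionine 269.85 mg; Tricine 12.89 g; cyanocobalamin 0.45 mg; copper sulfate pentahydrate 16.21 mg; neutral red 35.64 mg; magnesium chloride hexahydrate 2.54 g

Working volume: 921 mL = 0.921 L.
L-methionine: 0.293 g/L × 0.921 L = 0.269853 g = 269.85 mg
Tricine: 14 g/L × 0.921 L = 12.89 g
cyanocobalamin: 0.487 mg/L × 0.921 L = 0.45 mg
copper sulfate pentahydrate: 17.6 mg/L × 0.921 L = 16.21 mg
neutral red: 38.7 mg/L × 0.921 L = 35.64 mg
magnesium chloride hexahydrate: 2.76 g/L × 0.921 L = 2.54 g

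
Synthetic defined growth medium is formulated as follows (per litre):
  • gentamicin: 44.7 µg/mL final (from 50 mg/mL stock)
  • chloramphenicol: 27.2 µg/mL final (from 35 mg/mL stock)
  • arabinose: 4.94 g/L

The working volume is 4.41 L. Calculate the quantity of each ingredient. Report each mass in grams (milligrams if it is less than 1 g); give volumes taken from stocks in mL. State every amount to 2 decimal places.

Working volume: 4.41 L.
gentamicin: V = C2·V2/C1 = 44.7 µg/mL × 4410 mL ÷ 50000 µg/mL = 3.94 mL
chloramphenicol: dilute stock: 27.2 µg/mL × 4410 mL ÷ 35000 µg/mL = 3.43 mL
arabinose: 4.94 g/L × 4.41 L = 21.79 g

gentamicin 3.94 mL; chloramphenicol 3.43 mL; arabinose 21.79 g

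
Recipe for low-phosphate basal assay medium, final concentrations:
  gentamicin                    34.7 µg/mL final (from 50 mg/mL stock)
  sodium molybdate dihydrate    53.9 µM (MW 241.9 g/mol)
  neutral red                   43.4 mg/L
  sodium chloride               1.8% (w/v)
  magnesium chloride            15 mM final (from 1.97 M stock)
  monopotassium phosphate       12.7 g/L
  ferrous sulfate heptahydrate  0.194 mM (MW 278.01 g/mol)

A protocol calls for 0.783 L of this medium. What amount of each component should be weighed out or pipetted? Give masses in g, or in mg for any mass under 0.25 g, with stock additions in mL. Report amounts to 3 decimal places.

Working volume: 0.783 L.
gentamicin: C1V1 = C2V2 → 34.7 µg/mL × 783 mL ÷ 50000 µg/mL = 0.543 mL
sodium molybdate dihydrate: 53.9 µmol/L × 241.9 g/mol × 0.783 L ÷ 1000 = 10.209 mg
neutral red: 43.4 mg/L × 0.783 L = 33.982 mg
sodium chloride: 1.8% w/v = 18 g/L → 18 × 0.783 L = 14.094 g
magnesium chloride: V = C2·V2/C1 = 15 mM × 783 mL ÷ 1970 mM = 5.962 mL
monopotassium phosphate: 12.7 g/L × 0.783 L = 9.944 g
ferrous sulfate heptahydrate: 0.194 mmol/L × 278.01 mg/mmol × 0.783 L = 42.230 mg

gentamicin 0.543 mL; sodium molybdate dihydrate 10.209 mg; neutral red 33.982 mg; sodium chloride 14.094 g; magnesium chloride 5.962 mL; monopotassium phosphate 9.944 g; ferrous sulfate heptahydrate 42.230 mg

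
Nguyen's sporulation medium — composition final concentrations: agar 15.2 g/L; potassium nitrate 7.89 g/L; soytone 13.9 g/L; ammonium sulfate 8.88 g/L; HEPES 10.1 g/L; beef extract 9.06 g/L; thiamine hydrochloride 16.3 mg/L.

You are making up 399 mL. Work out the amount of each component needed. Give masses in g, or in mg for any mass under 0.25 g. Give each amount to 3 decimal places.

Scale factor relative to 1 L: 0.399.
agar: 15.2 g/L × 0.399 L = 6.065 g
potassium nitrate: 7.89 g/L × 0.399 L = 3.148 g
soytone: 13.9 g/L × 0.399 L = 5.546 g
ammonium sulfate: 8.88 g/L × 0.399 L = 3.543 g
HEPES: 10.1 g/L × 0.399 L = 4.030 g
beef extract: 9.06 g/L × 0.399 L = 3.615 g
thiamine hydrochloride: 16.3 mg/L × 0.399 L = 6.504 mg

agar 6.065 g; potassium nitrate 3.148 g; soytone 5.546 g; ammonium sulfate 3.543 g; HEPES 4.030 g; beef extract 3.615 g; thiamine hydrochloride 6.504 mg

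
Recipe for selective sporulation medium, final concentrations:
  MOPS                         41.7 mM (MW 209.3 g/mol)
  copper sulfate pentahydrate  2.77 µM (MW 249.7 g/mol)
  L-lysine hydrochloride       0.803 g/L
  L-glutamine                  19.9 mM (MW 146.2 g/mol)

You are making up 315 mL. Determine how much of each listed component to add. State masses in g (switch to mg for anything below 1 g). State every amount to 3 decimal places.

MOPS 2.749 g; copper sulfate pentahydrate 0.218 mg; L-lysine hydrochloride 252.945 mg; L-glutamine 916.455 mg

Target volume = 315 mL = 0.315 L.
MOPS: 41.7 mmol/L × 209.3 g/mol × 0.315 L ÷ 1000 = 2.749 g
copper sulfate pentahydrate: 2.77 µmol/L × 249.7 g/mol × 0.315 L ÷ 1000 = 0.218 mg
L-lysine hydrochloride: 0.803 g/L × 0.315 L = 0.252945 g = 252.945 mg
L-glutamine: 19.9 mmol/L × 146.2 mg/mmol × 0.315 L = 916.455 mg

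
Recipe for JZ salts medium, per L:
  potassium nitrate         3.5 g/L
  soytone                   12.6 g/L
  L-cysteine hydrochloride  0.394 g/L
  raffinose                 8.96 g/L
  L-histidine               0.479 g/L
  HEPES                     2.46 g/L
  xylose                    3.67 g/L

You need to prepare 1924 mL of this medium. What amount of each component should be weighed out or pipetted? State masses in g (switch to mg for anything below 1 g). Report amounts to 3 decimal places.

potassium nitrate 6.734 g; soytone 24.242 g; L-cysteine hydrochloride 758.056 mg; raffinose 17.239 g; L-histidine 921.596 mg; HEPES 4.733 g; xylose 7.061 g

Working volume: 1924 mL = 1.924 L.
potassium nitrate: 3.5 g/L × 1.924 L = 6.734 g
soytone: 12.6 g/L × 1.924 L = 24.242 g
L-cysteine hydrochloride: 0.394 g/L × 1.924 L = 0.758056 g = 758.056 mg
raffinose: 8.96 g/L × 1.924 L = 17.239 g
L-histidine: 0.479 g/L × 1.924 L = 0.921596 g = 921.596 mg
HEPES: 2.46 g/L × 1.924 L = 4.733 g
xylose: 3.67 g/L × 1.924 L = 7.061 g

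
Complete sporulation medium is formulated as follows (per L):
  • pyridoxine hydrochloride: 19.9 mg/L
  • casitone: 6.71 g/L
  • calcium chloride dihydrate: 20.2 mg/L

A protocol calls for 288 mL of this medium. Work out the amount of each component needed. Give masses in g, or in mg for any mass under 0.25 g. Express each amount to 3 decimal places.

pyridoxine hydrochloride 5.731 mg; casitone 1.932 g; calcium chloride dihydrate 5.818 mg

Scale factor relative to 1 L: 0.288.
pyridoxine hydrochloride: 19.9 mg/L × 0.288 L = 5.731 mg
casitone: 6.71 g/L × 0.288 L = 1.932 g
calcium chloride dihydrate: 20.2 mg/L × 0.288 L = 5.818 mg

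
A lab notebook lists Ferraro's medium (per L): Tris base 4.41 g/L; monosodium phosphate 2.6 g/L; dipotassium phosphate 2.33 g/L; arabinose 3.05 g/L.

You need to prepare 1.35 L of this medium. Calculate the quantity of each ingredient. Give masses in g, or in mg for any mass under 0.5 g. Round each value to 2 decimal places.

Tris base 5.95 g; monosodium phosphate 3.51 g; dipotassium phosphate 3.15 g; arabinose 4.12 g

Working volume: 1.35 L.
Tris base: 4.41 g/L × 1.35 L = 5.95 g
monosodium phosphate: 2.6 g/L × 1.35 L = 3.51 g
dipotassium phosphate: 2.33 g/L × 1.35 L = 3.15 g
arabinose: 3.05 g/L × 1.35 L = 4.12 g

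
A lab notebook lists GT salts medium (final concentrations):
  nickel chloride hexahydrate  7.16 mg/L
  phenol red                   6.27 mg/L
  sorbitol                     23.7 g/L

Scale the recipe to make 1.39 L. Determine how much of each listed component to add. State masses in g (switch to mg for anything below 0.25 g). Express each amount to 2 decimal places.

Scale factor relative to 1 L: 1.39.
nickel chloride hexahydrate: 7.16 mg/L × 1.39 L = 9.95 mg
phenol red: 6.27 mg/L × 1.39 L = 8.72 mg
sorbitol: 23.7 g/L × 1.39 L = 32.94 g

nickel chloride hexahydrate 9.95 mg; phenol red 8.72 mg; sorbitol 32.94 g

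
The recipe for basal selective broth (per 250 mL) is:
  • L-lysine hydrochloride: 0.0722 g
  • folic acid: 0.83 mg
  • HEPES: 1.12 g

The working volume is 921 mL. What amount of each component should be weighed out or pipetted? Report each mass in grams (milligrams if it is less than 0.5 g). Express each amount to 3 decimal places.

Ratio of target to recipe volume: 921 / 250 = 3.684.
L-lysine hydrochloride: 0.0722 g × (921 mL / 250 mL) = 0.265985 g = 265.985 mg
folic acid: 0.83 mg × (921 mL / 250 mL) = 3.058 mg
HEPES: 1.12 g × (921 mL / 250 mL) = 4.126 g

L-lysine hydrochloride 265.985 mg; folic acid 3.058 mg; HEPES 4.126 g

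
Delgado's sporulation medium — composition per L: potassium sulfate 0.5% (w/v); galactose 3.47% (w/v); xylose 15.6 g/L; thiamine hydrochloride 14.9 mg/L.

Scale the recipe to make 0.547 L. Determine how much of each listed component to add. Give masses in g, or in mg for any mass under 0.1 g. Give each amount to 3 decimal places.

Working volume: 0.547 L.
potassium sulfate: 0.5 g per 100 mL × 547 mL ÷ 100 = 2.735 g
galactose: 3.47 g per 100 mL × 547 mL ÷ 100 = 18.981 g
xylose: 15.6 g/L × 0.547 L = 8.533 g
thiamine hydrochloride: 14.9 mg/L × 0.547 L = 8.150 mg

potassium sulfate 2.735 g; galactose 18.981 g; xylose 8.533 g; thiamine hydrochloride 8.150 mg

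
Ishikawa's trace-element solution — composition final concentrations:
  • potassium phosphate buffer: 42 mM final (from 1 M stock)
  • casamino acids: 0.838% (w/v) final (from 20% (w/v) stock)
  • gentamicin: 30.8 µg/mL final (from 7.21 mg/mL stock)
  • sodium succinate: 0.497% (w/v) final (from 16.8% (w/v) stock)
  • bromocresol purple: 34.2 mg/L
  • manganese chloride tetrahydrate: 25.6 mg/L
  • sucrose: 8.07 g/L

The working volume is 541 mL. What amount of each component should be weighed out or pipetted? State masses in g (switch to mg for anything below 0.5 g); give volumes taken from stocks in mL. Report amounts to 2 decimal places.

potassium phosphate buffer 22.72 mL; casamino acids 22.67 mL; gentamicin 2.31 mL; sodium succinate 16.00 mL; bromocresol purple 18.50 mg; manganese chloride tetrahydrate 13.85 mg; sucrose 4.37 g

Scale factor relative to 1 L: 0.541.
potassium phosphate buffer: dilute stock: 42 mM × 541 mL ÷ 1000 mM = 22.72 mL
casamino acids: C1V1 = C2V2 → 0.838% ÷ 20% × 541 mL = 22.67 mL
gentamicin: V = C2·V2/C1 = 30.8 µg/mL × 541 mL ÷ 7210 µg/mL = 2.31 mL
sodium succinate: C1V1 = C2V2 → 0.497% ÷ 16.8% × 541 mL = 16.00 mL
bromocresol purple: 34.2 mg/L × 0.541 L = 18.50 mg
manganese chloride tetrahydrate: 25.6 mg/L × 0.541 L = 13.85 mg
sucrose: 8.07 g/L × 0.541 L = 4.37 g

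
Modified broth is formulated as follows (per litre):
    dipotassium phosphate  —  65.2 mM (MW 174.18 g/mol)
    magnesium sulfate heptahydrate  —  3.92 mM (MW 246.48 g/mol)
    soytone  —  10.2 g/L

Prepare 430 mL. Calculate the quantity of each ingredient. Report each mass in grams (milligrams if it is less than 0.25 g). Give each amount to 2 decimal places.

dipotassium phosphate 4.88 g; magnesium sulfate heptahydrate 0.42 g; soytone 4.39 g

Working volume: 430 mL = 0.43 L.
dipotassium phosphate: 65.2 mmol/L × 174.18 g/mol × 0.43 L ÷ 1000 = 4.88 g
magnesium sulfate heptahydrate: 3.92 mmol/L × 246.48 g/mol × 0.43 L ÷ 1000 = 0.42 g
soytone: 10.2 g/L × 0.43 L = 4.39 g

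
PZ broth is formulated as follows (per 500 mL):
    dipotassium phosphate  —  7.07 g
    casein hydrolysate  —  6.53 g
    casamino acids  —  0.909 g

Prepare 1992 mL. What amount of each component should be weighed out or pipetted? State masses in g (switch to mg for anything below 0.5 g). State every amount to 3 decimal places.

Ratio of target to recipe volume: 1992 / 500 = 3.984.
dipotassium phosphate: 7.07 g × (1992 mL / 500 mL) = 28.167 g
casein hydrolysate: 6.53 g × (1992 mL / 500 mL) = 26.016 g
casamino acids: 0.909 g × (1992 mL / 500 mL) = 3.621 g

dipotassium phosphate 28.167 g; casein hydrolysate 26.016 g; casamino acids 3.621 g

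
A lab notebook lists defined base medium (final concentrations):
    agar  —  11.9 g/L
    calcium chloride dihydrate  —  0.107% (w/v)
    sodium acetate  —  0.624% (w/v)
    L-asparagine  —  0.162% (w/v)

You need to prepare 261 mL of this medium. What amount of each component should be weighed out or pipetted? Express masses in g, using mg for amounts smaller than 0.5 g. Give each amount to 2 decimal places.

agar 3.11 g; calcium chloride dihydrate 279.27 mg; sodium acetate 1.63 g; L-asparagine 422.82 mg

Working volume: 261 mL = 0.261 L.
agar: 11.9 g/L × 0.261 L = 3.11 g
calcium chloride dihydrate: 0.107% w/v = 1.07 g/L → 1.07 × 0.261 L = 0.27927 g = 279.27 mg
sodium acetate: 0.624% w/v = 6.24 g/L → 6.24 × 0.261 L = 1.63 g
L-asparagine: 0.162% w/v = 1.62 g/L → 1.62 × 0.261 L = 0.42282 g = 422.82 mg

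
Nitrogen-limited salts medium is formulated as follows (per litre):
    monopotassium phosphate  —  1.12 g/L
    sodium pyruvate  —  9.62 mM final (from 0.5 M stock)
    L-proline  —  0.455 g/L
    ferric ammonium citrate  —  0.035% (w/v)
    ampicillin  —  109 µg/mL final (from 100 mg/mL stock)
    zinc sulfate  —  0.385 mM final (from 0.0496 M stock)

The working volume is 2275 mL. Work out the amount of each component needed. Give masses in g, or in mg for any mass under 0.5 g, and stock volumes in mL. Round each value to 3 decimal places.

monopotassium phosphate 2.548 g; sodium pyruvate 43.771 mL; L-proline 1.035 g; ferric ammonium citrate 0.796 g; ampicillin 2.480 mL; zinc sulfate 17.659 mL

Scale factor relative to 1 L: 2.275.
monopotassium phosphate: 1.12 g/L × 2.275 L = 2.548 g
sodium pyruvate: V = C2·V2/C1 = 9.62 mM × 2275 mL ÷ 500 mM = 43.771 mL
L-proline: 0.455 g/L × 2.275 L = 1.035 g
ferric ammonium citrate: 0.035 g per 100 mL × 2275 mL ÷ 100 = 0.796 g
ampicillin: dilute stock: 109 µg/mL × 2275 mL ÷ 100000 µg/mL = 2.480 mL
zinc sulfate: dilute stock: 0.385 mM × 2275 mL ÷ 49.6 mM = 17.659 mL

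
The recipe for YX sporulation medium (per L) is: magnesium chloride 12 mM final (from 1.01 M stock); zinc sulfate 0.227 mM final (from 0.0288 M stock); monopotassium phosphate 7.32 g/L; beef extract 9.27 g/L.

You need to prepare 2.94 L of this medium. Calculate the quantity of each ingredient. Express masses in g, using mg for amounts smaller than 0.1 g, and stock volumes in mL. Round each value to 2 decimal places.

Scale factor relative to 1 L: 2.94.
magnesium chloride: C1V1 = C2V2 → 12 mM × 2940 mL ÷ 1010 mM = 34.93 mL
zinc sulfate: V = C2·V2/C1 = 0.227 mM × 2940 mL ÷ 28.8 mM = 23.17 mL
monopotassium phosphate: 7.32 g/L × 2.94 L = 21.52 g
beef extract: 9.27 g/L × 2.94 L = 27.25 g

magnesium chloride 34.93 mL; zinc sulfate 23.17 mL; monopotassium phosphate 21.52 g; beef extract 27.25 g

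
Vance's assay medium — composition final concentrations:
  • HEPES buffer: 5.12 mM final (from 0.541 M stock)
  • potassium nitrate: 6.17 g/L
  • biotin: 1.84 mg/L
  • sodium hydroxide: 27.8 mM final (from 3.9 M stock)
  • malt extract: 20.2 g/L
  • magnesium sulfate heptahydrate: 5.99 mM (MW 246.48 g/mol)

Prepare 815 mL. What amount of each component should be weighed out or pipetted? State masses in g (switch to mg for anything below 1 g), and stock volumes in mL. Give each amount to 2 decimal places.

Target volume = 815 mL = 0.815 L.
HEPES buffer: dilute stock: 5.12 mM × 815 mL ÷ 541 mM = 7.71 mL
potassium nitrate: 6.17 g/L × 0.815 L = 5.03 g
biotin: 1.84 mg/L × 0.815 L = 1.50 mg
sodium hydroxide: dilute stock: 27.8 mM × 815 mL ÷ 3900 mM = 5.81 mL
malt extract: 20.2 g/L × 0.815 L = 16.46 g
magnesium sulfate heptahydrate: 5.99 mmol/L × 246.48 g/mol × 0.815 L ÷ 1000 = 1.20 g

HEPES buffer 7.71 mL; potassium nitrate 5.03 g; biotin 1.50 mg; sodium hydroxide 5.81 mL; malt extract 16.46 g; magnesium sulfate heptahydrate 1.20 g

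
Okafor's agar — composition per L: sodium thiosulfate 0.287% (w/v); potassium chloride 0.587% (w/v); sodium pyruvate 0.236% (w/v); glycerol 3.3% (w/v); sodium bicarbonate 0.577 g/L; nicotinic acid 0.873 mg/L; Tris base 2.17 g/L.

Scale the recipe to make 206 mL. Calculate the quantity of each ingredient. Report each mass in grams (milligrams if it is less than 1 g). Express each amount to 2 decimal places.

Working volume: 206 mL = 0.206 L.
sodium thiosulfate: 0.287% w/v = 2.87 g/L → 2.87 × 0.206 L = 0.59122 g = 591.22 mg
potassium chloride: 0.587% w/v = 5.87 g/L → 5.87 × 0.206 L = 1.21 g
sodium pyruvate: 0.236 g per 100 mL × 206 mL ÷ 100 = 0.48616 g = 486.16 mg
glycerol: 3.3% w/v = 33 g/L → 33 × 0.206 L = 6.80 g
sodium bicarbonate: 0.577 g/L × 0.206 L = 0.118862 g = 118.86 mg
nicotinic acid: 0.873 mg/L × 0.206 L = 0.18 mg
Tris base: 2.17 g/L × 0.206 L = 0.44702 g = 447.02 mg

sodium thiosulfate 591.22 mg; potassium chloride 1.21 g; sodium pyruvate 486.16 mg; glycerol 6.80 g; sodium bicarbonate 118.86 mg; nicotinic acid 0.18 mg; Tris base 447.02 mg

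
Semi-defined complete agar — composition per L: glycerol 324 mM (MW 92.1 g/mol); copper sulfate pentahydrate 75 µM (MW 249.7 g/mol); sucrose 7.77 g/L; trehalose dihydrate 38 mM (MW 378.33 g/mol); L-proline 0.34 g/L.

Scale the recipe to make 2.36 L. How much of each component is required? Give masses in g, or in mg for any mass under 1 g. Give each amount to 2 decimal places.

glycerol 70.42 g; copper sulfate pentahydrate 44.20 mg; sucrose 18.34 g; trehalose dihydrate 33.93 g; L-proline 802.40 mg

Scale factor relative to 1 L: 2.36.
glycerol: 324 mmol/L × 92.1 g/mol × 2.36 L ÷ 1000 = 70.42 g
copper sulfate pentahydrate: 75 µmol/L × 249.7 g/mol × 2.36 L ÷ 1000 = 44.20 mg
sucrose: 7.77 g/L × 2.36 L = 18.34 g
trehalose dihydrate: 38 mmol/L × 378.33 g/mol × 2.36 L ÷ 1000 = 33.93 g
L-proline: 0.34 g/L × 2.36 L = 0.8024 g = 802.40 mg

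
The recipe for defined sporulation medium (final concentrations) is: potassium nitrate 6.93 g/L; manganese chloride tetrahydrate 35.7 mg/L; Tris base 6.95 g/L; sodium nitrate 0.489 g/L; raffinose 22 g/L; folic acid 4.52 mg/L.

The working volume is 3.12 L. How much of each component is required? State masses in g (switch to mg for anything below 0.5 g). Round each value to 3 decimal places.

potassium nitrate 21.622 g; manganese chloride tetrahydrate 111.384 mg; Tris base 21.684 g; sodium nitrate 1.526 g; raffinose 68.640 g; folic acid 14.102 mg

Scale factor relative to 1 L: 3.12.
potassium nitrate: 6.93 g/L × 3.12 L = 21.622 g
manganese chloride tetrahydrate: 35.7 mg/L × 3.12 L = 111.384 mg
Tris base: 6.95 g/L × 3.12 L = 21.684 g
sodium nitrate: 0.489 g/L × 3.12 L = 1.526 g
raffinose: 22 g/L × 3.12 L = 68.640 g
folic acid: 4.52 mg/L × 3.12 L = 14.102 mg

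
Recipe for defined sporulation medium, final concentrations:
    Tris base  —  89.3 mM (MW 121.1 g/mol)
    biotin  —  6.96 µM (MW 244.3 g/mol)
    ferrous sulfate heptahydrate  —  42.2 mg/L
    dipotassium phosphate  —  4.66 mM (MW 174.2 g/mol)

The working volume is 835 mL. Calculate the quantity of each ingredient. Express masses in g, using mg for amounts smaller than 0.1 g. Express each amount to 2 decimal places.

Target volume = 835 mL = 0.835 L.
Tris base: 89.3 mmol/L × 121.1 g/mol × 0.835 L ÷ 1000 = 9.03 g
biotin: 6.96 µmol/L × 244.3 g/mol × 0.835 L ÷ 1000 = 1.42 mg
ferrous sulfate heptahydrate: 42.2 mg/L × 0.835 L = 35.24 mg
dipotassium phosphate: 4.66 mmol/L × 174.2 g/mol × 0.835 L ÷ 1000 = 0.68 g

Tris base 9.03 g; biotin 1.42 mg; ferrous sulfate heptahydrate 35.24 mg; dipotassium phosphate 0.68 g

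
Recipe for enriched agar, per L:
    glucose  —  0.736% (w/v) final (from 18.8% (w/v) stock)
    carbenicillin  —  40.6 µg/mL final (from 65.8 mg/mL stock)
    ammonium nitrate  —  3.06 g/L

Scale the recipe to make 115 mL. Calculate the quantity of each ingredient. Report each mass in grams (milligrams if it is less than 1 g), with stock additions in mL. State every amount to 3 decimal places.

glucose 4.502 mL; carbenicillin 0.071 mL; ammonium nitrate 351.900 mg

Target volume = 115 mL = 0.115 L.
glucose: dilute stock: 0.736% ÷ 18.8% × 115 mL = 4.502 mL
carbenicillin: dilute stock: 40.6 µg/mL × 115 mL ÷ 65800 µg/mL = 0.071 mL
ammonium nitrate: 3.06 g/L × 0.115 L = 0.3519 g = 351.900 mg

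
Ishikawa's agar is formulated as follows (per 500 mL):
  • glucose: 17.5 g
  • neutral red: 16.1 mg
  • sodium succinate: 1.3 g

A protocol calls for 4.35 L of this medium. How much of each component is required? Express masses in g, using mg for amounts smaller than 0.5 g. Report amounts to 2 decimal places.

Ratio of target to recipe volume: 4350 / 500 = 8.7.
glucose: 17.5 g × (4350 mL / 500 mL) = 152.25 g
neutral red: 16.1 mg × (4350 mL / 500 mL) = 140.07 mg
sodium succinate: 1.3 g × (4350 mL / 500 mL) = 11.31 g

glucose 152.25 g; neutral red 140.07 mg; sodium succinate 11.31 g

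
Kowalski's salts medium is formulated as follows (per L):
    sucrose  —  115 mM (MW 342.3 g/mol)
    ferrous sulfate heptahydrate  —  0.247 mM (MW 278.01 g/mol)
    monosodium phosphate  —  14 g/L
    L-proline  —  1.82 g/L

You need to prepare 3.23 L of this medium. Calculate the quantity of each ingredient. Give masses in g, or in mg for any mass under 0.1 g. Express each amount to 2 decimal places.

Scale factor relative to 1 L: 3.23.
sucrose: 115 mmol/L × 342.3 g/mol × 3.23 L ÷ 1000 = 127.15 g
ferrous sulfate heptahydrate: 0.247 mmol/L × 278.01 g/mol × 3.23 L ÷ 1000 = 0.22 g
monosodium phosphate: 14 g/L × 3.23 L = 45.22 g
L-proline: 1.82 g/L × 3.23 L = 5.88 g

sucrose 127.15 g; ferrous sulfate heptahydrate 0.22 g; monosodium phosphate 45.22 g; L-proline 5.88 g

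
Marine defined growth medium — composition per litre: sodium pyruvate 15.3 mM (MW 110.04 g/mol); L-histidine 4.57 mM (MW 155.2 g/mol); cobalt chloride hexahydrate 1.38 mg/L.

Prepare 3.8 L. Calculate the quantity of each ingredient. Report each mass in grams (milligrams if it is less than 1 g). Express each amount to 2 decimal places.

sodium pyruvate 6.40 g; L-histidine 2.70 g; cobalt chloride hexahydrate 5.24 mg

Scale factor relative to 1 L: 3.8.
sodium pyruvate: 15.3 mmol/L × 110.04 g/mol × 3.8 L ÷ 1000 = 6.40 g
L-histidine: 4.57 mmol/L × 155.2 g/mol × 3.8 L ÷ 1000 = 2.70 g
cobalt chloride hexahydrate: 1.38 mg/L × 3.8 L = 5.24 mg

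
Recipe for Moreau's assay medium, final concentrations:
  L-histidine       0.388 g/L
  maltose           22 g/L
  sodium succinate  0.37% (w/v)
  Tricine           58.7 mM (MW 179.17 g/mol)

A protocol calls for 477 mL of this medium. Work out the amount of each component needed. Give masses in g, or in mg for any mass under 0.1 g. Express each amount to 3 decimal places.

L-histidine 0.185 g; maltose 10.494 g; sodium succinate 1.765 g; Tricine 5.017 g

Scale factor relative to 1 L: 0.477.
L-histidine: 0.388 g/L × 0.477 L = 0.185 g
maltose: 22 g/L × 0.477 L = 10.494 g
sodium succinate: 0.37 g per 100 mL × 477 mL ÷ 100 = 1.765 g
Tricine: 58.7 mmol/L × 179.17 g/mol × 0.477 L ÷ 1000 = 5.017 g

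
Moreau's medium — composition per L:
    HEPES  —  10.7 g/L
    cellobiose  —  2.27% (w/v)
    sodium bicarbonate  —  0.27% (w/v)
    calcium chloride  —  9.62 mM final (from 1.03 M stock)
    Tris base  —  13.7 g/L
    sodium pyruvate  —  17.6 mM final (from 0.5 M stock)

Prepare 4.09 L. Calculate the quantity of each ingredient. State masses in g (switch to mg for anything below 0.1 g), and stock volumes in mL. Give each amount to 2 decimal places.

HEPES 43.76 g; cellobiose 92.84 g; sodium bicarbonate 11.04 g; calcium chloride 38.20 mL; Tris base 56.03 g; sodium pyruvate 143.97 mL

Working volume: 4.09 L.
HEPES: 10.7 g/L × 4.09 L = 43.76 g
cellobiose: 2.27 g per 100 mL × 4090 mL ÷ 100 = 92.84 g
sodium bicarbonate: 0.27% w/v = 2.7 g/L → 2.7 × 4.09 L = 11.04 g
calcium chloride: dilute stock: 9.62 mM × 4090 mL ÷ 1030 mM = 38.20 mL
Tris base: 13.7 g/L × 4.09 L = 56.03 g
sodium pyruvate: V = C2·V2/C1 = 17.6 mM × 4090 mL ÷ 500 mM = 143.97 mL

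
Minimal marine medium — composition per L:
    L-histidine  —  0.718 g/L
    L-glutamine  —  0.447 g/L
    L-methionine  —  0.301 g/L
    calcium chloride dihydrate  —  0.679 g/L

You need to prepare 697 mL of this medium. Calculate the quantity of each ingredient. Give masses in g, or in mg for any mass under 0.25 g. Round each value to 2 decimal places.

L-histidine 0.50 g; L-glutamine 0.31 g; L-methionine 209.80 mg; calcium chloride dihydrate 0.47 g

Working volume: 697 mL = 0.697 L.
L-histidine: 0.718 g/L × 0.697 L = 0.50 g
L-glutamine: 0.447 g/L × 0.697 L = 0.31 g
L-methionine: 0.301 g/L × 0.697 L = 0.209797 g = 209.80 mg
calcium chloride dihydrate: 0.679 g/L × 0.697 L = 0.47 g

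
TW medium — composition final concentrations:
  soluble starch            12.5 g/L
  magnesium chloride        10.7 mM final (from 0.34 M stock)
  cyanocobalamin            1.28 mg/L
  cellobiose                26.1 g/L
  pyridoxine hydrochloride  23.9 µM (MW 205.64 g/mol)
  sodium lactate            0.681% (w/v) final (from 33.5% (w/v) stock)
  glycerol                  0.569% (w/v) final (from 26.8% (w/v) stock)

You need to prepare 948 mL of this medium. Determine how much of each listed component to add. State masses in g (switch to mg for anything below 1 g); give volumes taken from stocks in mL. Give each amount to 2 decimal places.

soluble starch 11.85 g; magnesium chloride 29.83 mL; cyanocobalamin 1.21 mg; cellobiose 24.74 g; pyridoxine hydrochloride 4.66 mg; sodium lactate 19.27 mL; glycerol 20.13 mL

Scale factor relative to 1 L: 0.948.
soluble starch: 12.5 g/L × 0.948 L = 11.85 g
magnesium chloride: dilute stock: 10.7 mM × 948 mL ÷ 340 mM = 29.83 mL
cyanocobalamin: 1.28 mg/L × 0.948 L = 1.21 mg
cellobiose: 26.1 g/L × 0.948 L = 24.74 g
pyridoxine hydrochloride: 23.9 µmol/L × 205.64 g/mol × 0.948 L ÷ 1000 = 4.66 mg
sodium lactate: C1V1 = C2V2 → 0.681% ÷ 33.5% × 948 mL = 19.27 mL
glycerol: dilute stock: 0.569% ÷ 26.8% × 948 mL = 20.13 mL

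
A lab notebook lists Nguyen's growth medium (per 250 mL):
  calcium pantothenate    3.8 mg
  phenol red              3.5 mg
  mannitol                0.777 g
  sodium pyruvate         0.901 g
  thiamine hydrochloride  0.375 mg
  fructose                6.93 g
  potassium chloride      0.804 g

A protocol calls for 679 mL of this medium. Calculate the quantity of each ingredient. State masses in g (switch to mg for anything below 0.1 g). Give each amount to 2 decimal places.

calcium pantothenate 10.32 mg; phenol red 9.51 mg; mannitol 2.11 g; sodium pyruvate 2.45 g; thiamine hydrochloride 1.02 mg; fructose 18.82 g; potassium chloride 2.18 g

Scale factor = 679 mL / 250 mL = 2.716.
calcium pantothenate: 3.8 mg × (679 mL / 250 mL) = 10.32 mg
phenol red: 3.5 mg × (679 mL / 250 mL) = 9.51 mg
mannitol: 0.777 g × (679 mL / 250 mL) = 2.11 g
sodium pyruvate: 0.901 g × (679 mL / 250 mL) = 2.45 g
thiamine hydrochloride: 0.375 mg × (679 mL / 250 mL) = 1.02 mg
fructose: 6.93 g × (679 mL / 250 mL) = 18.82 g
potassium chloride: 0.804 g × (679 mL / 250 mL) = 2.18 g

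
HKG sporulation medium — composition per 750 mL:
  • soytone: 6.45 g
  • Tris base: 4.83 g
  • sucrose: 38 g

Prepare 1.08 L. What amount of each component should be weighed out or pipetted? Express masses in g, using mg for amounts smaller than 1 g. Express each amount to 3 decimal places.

soytone 9.288 g; Tris base 6.955 g; sucrose 54.720 g

Scale factor = 1080 mL / 750 mL = 1.44.
soytone: 6.45 g × (1080 mL / 750 mL) = 9.288 g
Tris base: 4.83 g × (1080 mL / 750 mL) = 6.955 g
sucrose: 38 g × (1080 mL / 750 mL) = 54.720 g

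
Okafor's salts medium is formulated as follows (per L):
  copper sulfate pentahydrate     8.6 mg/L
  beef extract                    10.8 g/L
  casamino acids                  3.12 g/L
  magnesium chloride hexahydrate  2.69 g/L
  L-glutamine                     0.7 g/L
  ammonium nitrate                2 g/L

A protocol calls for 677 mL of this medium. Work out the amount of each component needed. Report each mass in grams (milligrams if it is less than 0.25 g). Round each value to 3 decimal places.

Scale factor relative to 1 L: 0.677.
copper sulfate pentahydrate: 8.6 mg/L × 0.677 L = 5.822 mg
beef extract: 10.8 g/L × 0.677 L = 7.312 g
casamino acids: 3.12 g/L × 0.677 L = 2.112 g
magnesium chloride hexahydrate: 2.69 g/L × 0.677 L = 1.821 g
L-glutamine: 0.7 g/L × 0.677 L = 0.474 g
ammonium nitrate: 2 g/L × 0.677 L = 1.354 g

copper sulfate pentahydrate 5.822 mg; beef extract 7.312 g; casamino acids 2.112 g; magnesium chloride hexahydrate 1.821 g; L-glutamine 0.474 g; ammonium nitrate 1.354 g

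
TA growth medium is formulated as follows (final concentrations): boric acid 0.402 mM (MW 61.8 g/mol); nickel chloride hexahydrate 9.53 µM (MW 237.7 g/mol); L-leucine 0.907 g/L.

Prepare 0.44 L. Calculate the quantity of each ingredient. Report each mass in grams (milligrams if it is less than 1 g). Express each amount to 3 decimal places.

boric acid 10.931 mg; nickel chloride hexahydrate 0.997 mg; L-leucine 399.080 mg

Scale factor relative to 1 L: 0.44.
boric acid: 0.402 mmol/L × 61.8 mg/mmol × 0.44 L = 10.931 mg
nickel chloride hexahydrate: 9.53 µmol/L × 237.7 g/mol × 0.44 L ÷ 1000 = 0.997 mg
L-leucine: 0.907 g/L × 0.44 L = 0.39908 g = 399.080 mg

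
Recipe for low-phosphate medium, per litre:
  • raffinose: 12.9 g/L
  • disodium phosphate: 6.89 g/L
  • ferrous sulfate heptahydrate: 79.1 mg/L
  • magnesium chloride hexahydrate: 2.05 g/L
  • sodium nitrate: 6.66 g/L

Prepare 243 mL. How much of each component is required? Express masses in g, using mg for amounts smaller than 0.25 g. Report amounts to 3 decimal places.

Working volume: 243 mL = 0.243 L.
raffinose: 12.9 g/L × 0.243 L = 3.135 g
disodium phosphate: 6.89 g/L × 0.243 L = 1.674 g
ferrous sulfate heptahydrate: 79.1 mg/L × 0.243 L = 19.221 mg
magnesium chloride hexahydrate: 2.05 g/L × 0.243 L = 0.498 g
sodium nitrate: 6.66 g/L × 0.243 L = 1.618 g

raffinose 3.135 g; disodium phosphate 1.674 g; ferrous sulfate heptahydrate 19.221 mg; magnesium chloride hexahydrate 0.498 g; sodium nitrate 1.618 g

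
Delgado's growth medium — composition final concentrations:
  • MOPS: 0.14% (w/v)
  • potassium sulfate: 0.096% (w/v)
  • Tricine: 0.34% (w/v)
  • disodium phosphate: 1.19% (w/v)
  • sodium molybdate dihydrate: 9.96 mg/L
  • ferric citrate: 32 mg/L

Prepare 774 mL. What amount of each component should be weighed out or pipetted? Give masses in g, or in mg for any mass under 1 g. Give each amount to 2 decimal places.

Target volume = 774 mL = 0.774 L.
MOPS: 0.14% w/v = 1.4 g/L → 1.4 × 0.774 L = 1.08 g
potassium sulfate: 0.096% w/v = 0.96 g/L → 0.96 × 0.774 L = 0.74304 g = 743.04 mg
Tricine: 0.34% w/v = 3.4 g/L → 3.4 × 0.774 L = 2.63 g
disodium phosphate: 1.19 g per 100 mL × 774 mL ÷ 100 = 9.21 g
sodium molybdate dihydrate: 9.96 mg/L × 0.774 L = 7.71 mg
ferric citrate: 32 mg/L × 0.774 L = 24.77 mg

MOPS 1.08 g; potassium sulfate 743.04 mg; Tricine 2.63 g; disodium phosphate 9.21 g; sodium molybdate dihydrate 7.71 mg; ferric citrate 24.77 mg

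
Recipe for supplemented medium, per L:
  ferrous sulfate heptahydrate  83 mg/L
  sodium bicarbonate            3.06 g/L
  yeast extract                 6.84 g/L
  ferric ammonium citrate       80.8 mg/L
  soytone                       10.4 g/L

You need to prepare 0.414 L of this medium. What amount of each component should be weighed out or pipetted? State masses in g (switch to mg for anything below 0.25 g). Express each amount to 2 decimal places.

Working volume: 0.414 L.
ferrous sulfate heptahydrate: 83 mg/L × 0.414 L = 34.36 mg
sodium bicarbonate: 3.06 g/L × 0.414 L = 1.27 g
yeast extract: 6.84 g/L × 0.414 L = 2.83 g
ferric ammonium citrate: 80.8 mg/L × 0.414 L = 33.45 mg
soytone: 10.4 g/L × 0.414 L = 4.31 g

ferrous sulfate heptahydrate 34.36 mg; sodium bicarbonate 1.27 g; yeast extract 2.83 g; ferric ammonium citrate 33.45 mg; soytone 4.31 g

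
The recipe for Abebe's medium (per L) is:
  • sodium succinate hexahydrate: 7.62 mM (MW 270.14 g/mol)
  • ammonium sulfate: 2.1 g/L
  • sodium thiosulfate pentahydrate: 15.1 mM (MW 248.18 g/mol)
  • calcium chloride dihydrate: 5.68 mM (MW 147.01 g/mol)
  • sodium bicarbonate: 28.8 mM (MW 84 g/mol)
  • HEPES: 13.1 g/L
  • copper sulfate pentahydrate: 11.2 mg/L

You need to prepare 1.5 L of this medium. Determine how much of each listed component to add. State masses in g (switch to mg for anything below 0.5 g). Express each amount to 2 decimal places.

sodium succinate hexahydrate 3.09 g; ammonium sulfate 3.15 g; sodium thiosulfate pentahydrate 5.62 g; calcium chloride dihydrate 1.25 g; sodium bicarbonate 3.63 g; HEPES 19.65 g; copper sulfate pentahydrate 16.80 mg

Working volume: 1.5 L.
sodium succinate hexahydrate: 7.62 mmol/L × 270.14 g/mol × 1.5 L ÷ 1000 = 3.09 g
ammonium sulfate: 2.1 g/L × 1.5 L = 3.15 g
sodium thiosulfate pentahydrate: 15.1 mmol/L × 248.18 g/mol × 1.5 L ÷ 1000 = 5.62 g
calcium chloride dihydrate: 5.68 mmol/L × 147.01 g/mol × 1.5 L ÷ 1000 = 1.25 g
sodium bicarbonate: 28.8 mmol/L × 84 g/mol × 1.5 L ÷ 1000 = 3.63 g
HEPES: 13.1 g/L × 1.5 L = 19.65 g
copper sulfate pentahydrate: 11.2 mg/L × 1.5 L = 16.80 mg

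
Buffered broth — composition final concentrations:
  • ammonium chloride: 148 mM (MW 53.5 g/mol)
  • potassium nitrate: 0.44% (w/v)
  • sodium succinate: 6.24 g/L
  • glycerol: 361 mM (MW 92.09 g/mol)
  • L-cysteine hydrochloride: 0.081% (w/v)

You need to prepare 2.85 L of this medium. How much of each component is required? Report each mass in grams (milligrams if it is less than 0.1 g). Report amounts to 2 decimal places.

Scale factor relative to 1 L: 2.85.
ammonium chloride: 148 mmol/L × 53.5 g/mol × 2.85 L ÷ 1000 = 22.57 g
potassium nitrate: 0.44 g per 100 mL × 2850 mL ÷ 100 = 12.54 g
sodium succinate: 6.24 g/L × 2.85 L = 17.78 g
glycerol: 361 mmol/L × 92.09 g/mol × 2.85 L ÷ 1000 = 94.75 g
L-cysteine hydrochloride: 0.081 g per 100 mL × 2850 mL ÷ 100 = 2.31 g

ammonium chloride 22.57 g; potassium nitrate 12.54 g; sodium succinate 17.78 g; glycerol 94.75 g; L-cysteine hydrochloride 2.31 g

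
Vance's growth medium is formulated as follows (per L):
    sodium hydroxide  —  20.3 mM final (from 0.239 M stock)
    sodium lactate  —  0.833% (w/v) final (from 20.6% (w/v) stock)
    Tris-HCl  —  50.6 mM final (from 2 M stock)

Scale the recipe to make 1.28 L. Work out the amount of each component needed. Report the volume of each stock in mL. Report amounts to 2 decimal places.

sodium hydroxide 108.72 mL; sodium lactate 51.76 mL; Tris-HCl 32.38 mL

Scale factor relative to 1 L: 1.28.
sodium hydroxide: C1V1 = C2V2 → 20.3 mM × 1280 mL ÷ 239 mM = 108.72 mL
sodium lactate: C1V1 = C2V2 → 0.833% ÷ 20.6% × 1280 mL = 51.76 mL
Tris-HCl: dilute stock: 50.6 mM × 1280 mL ÷ 2000 mM = 32.38 mL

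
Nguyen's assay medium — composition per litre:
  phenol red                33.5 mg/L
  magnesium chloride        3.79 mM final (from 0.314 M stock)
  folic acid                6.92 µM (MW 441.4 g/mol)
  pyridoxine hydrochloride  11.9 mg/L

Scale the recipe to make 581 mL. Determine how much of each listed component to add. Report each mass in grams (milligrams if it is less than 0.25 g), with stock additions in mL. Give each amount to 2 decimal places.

Scale factor relative to 1 L: 0.581.
phenol red: 33.5 mg/L × 0.581 L = 19.46 mg
magnesium chloride: C1V1 = C2V2 → 3.79 mM × 581 mL ÷ 314 mM = 7.01 mL
folic acid: 6.92 µmol/L × 441.4 g/mol × 0.581 L ÷ 1000 = 1.77 mg
pyridoxine hydrochloride: 11.9 mg/L × 0.581 L = 6.91 mg

phenol red 19.46 mg; magnesium chloride 7.01 mL; folic acid 1.77 mg; pyridoxine hydrochloride 6.91 mg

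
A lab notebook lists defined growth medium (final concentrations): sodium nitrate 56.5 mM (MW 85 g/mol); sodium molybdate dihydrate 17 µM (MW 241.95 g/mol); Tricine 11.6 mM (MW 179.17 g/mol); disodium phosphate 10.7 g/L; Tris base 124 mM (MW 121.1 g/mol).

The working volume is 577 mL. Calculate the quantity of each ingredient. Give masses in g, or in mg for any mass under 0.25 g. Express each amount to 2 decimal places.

sodium nitrate 2.77 g; sodium molybdate dihydrate 2.37 mg; Tricine 1.20 g; disodium phosphate 6.17 g; Tris base 8.66 g

Scale factor relative to 1 L: 0.577.
sodium nitrate: 56.5 mmol/L × 85 g/mol × 0.577 L ÷ 1000 = 2.77 g
sodium molybdate dihydrate: 17 µmol/L × 241.95 g/mol × 0.577 L ÷ 1000 = 2.37 mg
Tricine: 11.6 mmol/L × 179.17 g/mol × 0.577 L ÷ 1000 = 1.20 g
disodium phosphate: 10.7 g/L × 0.577 L = 6.17 g
Tris base: 124 mmol/L × 121.1 g/mol × 0.577 L ÷ 1000 = 8.66 g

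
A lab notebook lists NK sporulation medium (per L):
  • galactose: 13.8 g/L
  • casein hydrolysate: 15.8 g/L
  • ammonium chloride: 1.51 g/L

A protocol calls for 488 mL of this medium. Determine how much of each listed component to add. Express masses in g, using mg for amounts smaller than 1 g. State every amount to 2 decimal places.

galactose 6.73 g; casein hydrolysate 7.71 g; ammonium chloride 736.88 mg

Target volume = 488 mL = 0.488 L.
galactose: 13.8 g/L × 0.488 L = 6.73 g
casein hydrolysate: 15.8 g/L × 0.488 L = 7.71 g
ammonium chloride: 1.51 g/L × 0.488 L = 0.73688 g = 736.88 mg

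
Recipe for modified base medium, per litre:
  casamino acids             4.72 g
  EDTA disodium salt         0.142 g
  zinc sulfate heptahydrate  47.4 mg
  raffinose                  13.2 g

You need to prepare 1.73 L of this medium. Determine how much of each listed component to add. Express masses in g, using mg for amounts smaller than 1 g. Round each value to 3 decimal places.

Scale factor = 1730 mL / 1000 mL = 1.73.
casamino acids: 4.72 g × (1730 mL / 1000 mL) = 8.166 g
EDTA disodium salt: 0.142 g × (1730 mL / 1000 mL) = 0.24566 g = 245.660 mg
zinc sulfate heptahydrate: 47.4 mg × (1730 mL / 1000 mL) = 82.002 mg
raffinose: 13.2 g × (1730 mL / 1000 mL) = 22.836 g

casamino acids 8.166 g; EDTA disodium salt 245.660 mg; zinc sulfate heptahydrate 82.002 mg; raffinose 22.836 g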